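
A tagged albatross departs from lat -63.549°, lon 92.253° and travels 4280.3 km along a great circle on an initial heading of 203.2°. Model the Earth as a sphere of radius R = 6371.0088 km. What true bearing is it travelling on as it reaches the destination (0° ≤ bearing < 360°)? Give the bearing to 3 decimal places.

final bearing 323.464°

δ = 4280.3/6371.0088 = 0.671840 rad (38.4936°).
Converting: φ₁ = -1.109139 rad, θ = 3.546509 rad.
Applying the spherical law of cosines for sides, sin φ₂ = sin φ₁ cos δ + cos φ₁ sin δ cos θ = -0.955573, so φ₂ = -72.857°.
Δλ = atan2( sin θ sin δ cos φ₁ , cos δ − sin φ₁ sin φ₂ ) = atan2(-0.109220, -0.072862) = -2.159106 rad = -123.708°.
λ₂ = λ₁ + Δλ = -31.455°.
The forward bearing on arrival equals the back-azimuth from the destination plus 180°.
Back-azimuth from P₂ (-72.857°, -31.455°) to P₁ (-63.549°, 92.253°), with Δλ' = λ₁ − λ₂ = 123.708°: atan2( sin Δλ' cos φ₁ , cos φ₂ sin φ₁ − sin φ₂ cos φ₁ cos Δλ' ) = 143.464°.
Final bearing = (143.464° + 180°) mod 360° = 323.464°.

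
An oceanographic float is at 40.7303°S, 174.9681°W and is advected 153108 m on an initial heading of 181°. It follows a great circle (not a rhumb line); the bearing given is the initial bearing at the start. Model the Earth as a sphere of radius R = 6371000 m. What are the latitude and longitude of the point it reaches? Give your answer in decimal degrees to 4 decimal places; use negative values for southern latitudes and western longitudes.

latitude -42.1070°, longitude -175.0005°

Angular distance δ = d/R = 153108 / 6371000 = 0.024032 rad.
Converting: φ₁ = -0.710878 rad, θ = 3.159046 rad.
Applying the spherical law of cosines for sides, sin φ₂ = sin φ₁ cos δ + cos φ₁ sin δ cos θ = -0.670518, so φ₂ = -42.1070°.
Δλ = atan2( sin θ sin δ cos φ₁ , cos δ − sin φ₁ sin φ₂ ) = atan2(-0.000318, 0.562199) = -0.000565 rad = -0.0324°.
λ₂ = -174.9681° + -0.0324° = -175.0005°.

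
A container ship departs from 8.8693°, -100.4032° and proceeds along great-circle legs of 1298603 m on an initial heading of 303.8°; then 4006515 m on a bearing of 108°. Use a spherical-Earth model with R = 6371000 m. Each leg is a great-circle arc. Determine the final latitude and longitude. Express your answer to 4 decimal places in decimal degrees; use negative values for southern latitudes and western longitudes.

Apply the spherical direct solution leg by leg, carrying full precision between legs.
Leg 1: from (8.8693°, -100.4032°), δ = 1298603/6371000 = 0.203830 rad, θ = 303.8° → φ = 15.2036°, λ = -110.4417°.
Leg 2: from (15.2036°, -110.4417°), δ = 4006515/6371000 = 0.628868 rad, θ = 108° → φ = 2.1014°, λ = -76.3987°.

latitude 2.1014°, longitude -76.3987°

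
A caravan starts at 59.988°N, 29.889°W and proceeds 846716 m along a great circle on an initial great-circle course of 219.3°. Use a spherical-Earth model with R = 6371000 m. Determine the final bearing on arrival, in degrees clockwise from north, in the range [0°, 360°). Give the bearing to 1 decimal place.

final bearing 212.4°

Central angle δ = d/R = 0.132902 rad.
Start latitude φ₁ = 1.046988 rad; initial bearing θ = 3.827507 rad.
sin φ₂ = sin φ₁ cos δ + cos φ₁ sin δ cos θ = (0.865921)(0.991182) + (0.500181)(0.132511)(-0.773840) = 0.806995
φ₂ = asin(0.806995) = 0.939046 rad = 53.803°.
Δλ = atan2( sin θ sin δ cos φ₁ , cos δ − sin φ₁ sin φ₂ ) = atan2(-0.041980, 0.292388) = -0.142602 rad = -8.170°.
λ₂ = -29.889° + -8.170° = -38.059°.
The forward bearing on arrival equals the back-azimuth from the destination plus 180°.
Back-azimuth from P₂ (53.8°, -38.1°) to P₁ (60.0°, -29.9°), with Δλ' = λ₁ − λ₂ = 8.2°: atan2( sin Δλ' cos φ₁ , cos φ₂ sin φ₁ − sin φ₂ cos φ₁ cos Δλ' ) = 32.4°.
Final bearing = (32.4° + 180°) mod 360° = 212.4°.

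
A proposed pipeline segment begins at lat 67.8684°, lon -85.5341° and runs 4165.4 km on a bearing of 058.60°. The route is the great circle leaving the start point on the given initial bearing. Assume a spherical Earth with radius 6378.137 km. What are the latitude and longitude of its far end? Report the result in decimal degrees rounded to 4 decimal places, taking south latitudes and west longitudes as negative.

latitude 58.7564°, longitude 3.8082°

Angular distance δ = d/R = 4165.4 / 6378.137 = 0.653075 rad.
Converting: φ₁ = 1.184527 rad, θ = 1.022763 rad.
sin φ₂ = sin φ₁ cos δ + cos φ₁ sin δ cos θ = (0.926321)(0.794219) + (0.376735)(0.607631)(0.521010) = 0.854969
φ₂ = asin(0.854969) = 1.025492 rad = 58.7564°.
Then Δλ = atan2(0.195392, 0.002243) = 1.559317 rad, from sin θ sin δ cos φ₁ over cos δ − sin φ₁ sin φ₂.
λ₂ = λ₁ + Δλ = 3.8082°.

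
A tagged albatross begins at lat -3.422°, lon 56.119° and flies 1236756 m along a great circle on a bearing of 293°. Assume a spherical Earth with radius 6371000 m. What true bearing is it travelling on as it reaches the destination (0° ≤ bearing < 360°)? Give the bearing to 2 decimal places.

The arc subtends δ = 1236756/6371000 = 0.194123 rad at the centre.
With φ₁ = -3.422° = -0.059725 rad and θ = 293° = 5.113815 rad:
Destination latitude: φ₂ = arcsin( sin φ₁ cos δ + cos φ₁ sin δ cos θ ) = arcsin(0.016671) = 0.955°.
For the longitude increment, Δλ = atan2( sin θ sin δ cos φ₁, cos δ − sin φ₁ sin φ₂ ) = atan2(-0.177254, 0.982212) = -10.230°.
Hence λ₂ = 56.119° + -10.230° = 45.889°.
The forward bearing on arrival equals the back-azimuth from the destination plus 180°.
Back-azimuth from P₂ (0.96°, 45.89°) to P₁ (-3.42°, 56.12°), with Δλ' = λ₁ − λ₂ = 10.23°: atan2( sin Δλ' cos φ₁ , cos φ₂ sin φ₁ − sin φ₂ cos φ₁ cos Δλ' ) = 113.22°.
Final bearing = (113.22° + 180°) mod 360° = 293.22°.

final bearing 293.22°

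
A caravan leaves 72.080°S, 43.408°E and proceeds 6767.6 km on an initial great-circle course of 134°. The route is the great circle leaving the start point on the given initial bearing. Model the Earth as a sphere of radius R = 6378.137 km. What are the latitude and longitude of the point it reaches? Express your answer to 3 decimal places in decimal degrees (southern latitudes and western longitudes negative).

The arc subtends δ = 6767.6/6378.137 = 1.061062 rad at the centre.
Converting: φ₁ = -1.258033 rad, θ = 2.338741 rad.
sin φ₂ = sin φ₁ cos δ + cos φ₁ sin δ cos θ = (-0.951487)(0.487945) + (0.307689)(0.872874)(-0.694658) = -0.650840
φ₂ = asin(-0.650840) = -0.708691 rad = -40.605°.
For the longitude increment, Δλ = atan2( sin θ sin δ cos φ₁, cos δ − sin φ₁ sin φ₂ ) = atan2(0.193196, -0.131321) = 124.205°.
Hence λ₂ = 43.408° + 124.205° = 167.613°.

latitude -40.605°, longitude 167.613°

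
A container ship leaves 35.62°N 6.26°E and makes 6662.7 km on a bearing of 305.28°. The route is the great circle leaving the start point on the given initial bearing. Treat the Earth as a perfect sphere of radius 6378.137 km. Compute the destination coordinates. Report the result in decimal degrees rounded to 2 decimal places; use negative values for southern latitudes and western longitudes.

δ = 6662.7/6378.137 = 1.044615 rad (59.8521°).
Start latitude φ₁ = 0.621686 rad; initial bearing θ = 5.328141 rad.
sin φ₂ = sin φ₁ cos δ + cos φ₁ sin δ cos θ = (0.582407)(0.502235) + (0.812898)(0.864731)(0.577573) = 0.698503
φ₂ = asin(0.698503) = 0.773303 rad = 44.31°.
For the longitude increment, Δλ = atan2( sin θ sin δ cos φ₁, cos δ − sin φ₁ sin φ₂ ) = atan2(-0.573836, 0.095422) = -80.56°.
λ₂ = 6.26° + -80.56° = -74.30°.

latitude 44.31°, longitude -74.30°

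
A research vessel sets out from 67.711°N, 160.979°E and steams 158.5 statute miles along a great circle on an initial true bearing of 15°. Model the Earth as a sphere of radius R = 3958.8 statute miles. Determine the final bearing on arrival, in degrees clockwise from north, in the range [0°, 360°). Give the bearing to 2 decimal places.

The arc subtends δ = 158.5/3958.8 = 0.040037 rad at the centre.
With φ₁ = 67.711° = 1.181780 rad and θ = 15° = 0.261799 rad:
Destination latitude: φ₂ = arcsin( sin φ₁ cos δ + cos φ₁ sin δ cos θ ) = arcsin(0.939205) = 69.918°.
For the longitude increment, Δλ = atan2( sin θ sin δ cos φ₁, cos δ − sin φ₁ sin φ₂ ) = atan2(0.003929, 0.130169) = 1.729°.
λ₂ = λ₁ + Δλ = 162.708°.
The forward bearing on arrival equals the back-azimuth from the destination plus 180°.
Back-azimuth from P₂ (69.92°, 162.71°) to P₁ (67.71°, 160.98°), with Δλ' = λ₁ − λ₂ = -1.73°: atan2( sin Δλ' cos φ₁ , cos φ₂ sin φ₁ − sin φ₂ cos φ₁ cos Δλ' ) = 196.61°.
Final bearing = (196.61° + 180°) mod 360° = 16.61°.

final bearing 16.61°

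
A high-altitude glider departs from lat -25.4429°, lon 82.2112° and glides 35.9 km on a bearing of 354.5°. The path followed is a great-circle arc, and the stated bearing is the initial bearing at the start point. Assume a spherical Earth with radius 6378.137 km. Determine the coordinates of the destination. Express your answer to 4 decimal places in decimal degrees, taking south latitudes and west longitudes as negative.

δ = 35.9/6378.137 = 0.005629 rad (0.3225°).
Converting: φ₁ = -0.444062 rad, θ = 6.187192 rad.
Destination latitude: φ₂ = arcsin( sin φ₁ cos δ + cos φ₁ sin δ cos θ ) = arcsin(-0.424545) = -25.1219°.
Δλ = atan2( sin θ sin δ cos φ₁ , cos δ − sin φ₁ sin φ₂ ) = atan2(-0.000487, 0.817595) = -0.000596 rad = -0.0341°.
λ₂ = 82.2112° + -0.0341° = 82.1771°.

latitude -25.1219°, longitude 82.1771°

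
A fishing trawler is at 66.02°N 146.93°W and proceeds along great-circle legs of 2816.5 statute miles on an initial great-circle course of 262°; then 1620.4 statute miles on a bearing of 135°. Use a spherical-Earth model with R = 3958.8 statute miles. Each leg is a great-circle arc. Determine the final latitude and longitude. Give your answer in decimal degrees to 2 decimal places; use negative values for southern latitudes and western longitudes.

Apply the spherical direct solution leg by leg, carrying full precision between legs.
Leg 1: from (66.02°, -146.93°), δ = 2816.5/3958.8 = 0.711453 rad, θ = 262° → φ = 40.93°, λ = 154.22°.
Leg 2: from (40.93°, 154.22°), δ = 1620.4/3958.8 = 0.409316 rad, θ = 135° → φ = 22.85°, λ = 172.00°.

latitude 22.85°, longitude 172.00°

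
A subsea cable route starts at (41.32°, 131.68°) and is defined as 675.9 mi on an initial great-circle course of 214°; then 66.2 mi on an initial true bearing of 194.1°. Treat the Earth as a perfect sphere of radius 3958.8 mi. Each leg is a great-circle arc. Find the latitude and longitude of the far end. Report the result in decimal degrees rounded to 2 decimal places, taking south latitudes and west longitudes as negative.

latitude 32.09°, longitude 124.90°

Apply the spherical direct solution leg by leg, carrying full precision between legs.
Leg 1: from (41.32°, 131.68°), δ = 675.9/3958.8 = 0.170734 rad, θ = 214° → φ = 33.02°, λ = 125.17°.
Leg 2: from (33.02°, 125.17°), δ = 66.2/3958.8 = 0.016722 rad, θ = 194.1° → φ = 32.09°, λ = 124.90°.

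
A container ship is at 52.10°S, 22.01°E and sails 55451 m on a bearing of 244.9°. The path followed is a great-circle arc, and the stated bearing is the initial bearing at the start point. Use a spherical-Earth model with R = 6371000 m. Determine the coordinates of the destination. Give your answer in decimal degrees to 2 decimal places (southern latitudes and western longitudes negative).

latitude -52.31°, longitude 21.27°

The arc subtends δ = 55451/6371000 = 0.008704 rad at the centre.
With φ₁ = -52.10° = -0.909317 rad and θ = 244.9° = 4.274311 rad:
sin φ₂ = sin φ₁ cos δ + cos φ₁ sin δ cos θ = (-0.789084)(0.999962) + (0.614285)(0.008704)(-0.424199) = -0.791322
φ₂ = asin(-0.791322) = -0.912968 rad = -52.31°.
For the longitude increment, Δλ = atan2( sin θ sin δ cos φ₁, cos δ − sin φ₁ sin φ₂ ) = atan2(-0.004842, 0.375542) = -0.74°.
λ₂ = λ₁ + Δλ = 21.27°.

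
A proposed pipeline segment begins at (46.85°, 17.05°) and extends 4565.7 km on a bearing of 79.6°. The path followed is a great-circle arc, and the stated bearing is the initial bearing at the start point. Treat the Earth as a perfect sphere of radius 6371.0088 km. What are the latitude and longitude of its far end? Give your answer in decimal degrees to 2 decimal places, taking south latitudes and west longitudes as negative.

latitude 39.14°, longitude 73.45°

δ = 4565.7/6371.0088 = 0.716637 rad (41.0603°).
Start latitude φ₁ = 0.817687 rad; initial bearing θ = 1.389282 rad.
sin φ₂ = sin φ₁ cos δ + cos φ₁ sin δ cos θ = (0.729566)(0.754019) + (0.683911)(0.656853)(0.180519) = 0.631201
φ₂ = asin(0.631201) = 0.683100 rad = 39.14°.
Δλ = atan2( sin θ sin δ cos φ₁ , cos δ − sin φ₁ sin φ₂ ) = atan2(0.441848, 0.293517) = 0.984439 rad = 56.40°.
λ₂ = 17.05° + 56.40° = 73.45°.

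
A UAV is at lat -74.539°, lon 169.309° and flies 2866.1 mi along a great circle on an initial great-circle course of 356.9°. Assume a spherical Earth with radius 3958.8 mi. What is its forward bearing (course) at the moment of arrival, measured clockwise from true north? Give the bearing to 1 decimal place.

final bearing 359.0°

δ = 2866.1/3958.8 = 0.723982 rad (41.4811°).
Start latitude φ₁ = -1.300951 rad; initial bearing θ = 6.229080 rad.
Applying the spherical law of cosines for sides, sin φ₂ = sin φ₁ cos δ + cos φ₁ sin δ cos θ = -0.545744, so φ₂ = -33.076°.
Then Δλ = atan2(-0.009549, 0.223179) = -0.042761 rad, from sin θ sin δ cos φ₁ over cos δ − sin φ₁ sin φ₂.
Hence λ₂ = 169.309° + -2.450° = 166.859°.
The forward bearing on arrival equals the back-azimuth from the destination plus 180°.
Back-azimuth from P₂ (-33.1°, 166.9°) to P₁ (-74.5°, 169.3°), with Δλ' = λ₁ − λ₂ = 2.4°: atan2( sin Δλ' cos φ₁ , cos φ₂ sin φ₁ − sin φ₂ cos φ₁ cos Δλ' ) = 179.0°.
Final bearing = (179.0° + 180°) mod 360° = 359.0°.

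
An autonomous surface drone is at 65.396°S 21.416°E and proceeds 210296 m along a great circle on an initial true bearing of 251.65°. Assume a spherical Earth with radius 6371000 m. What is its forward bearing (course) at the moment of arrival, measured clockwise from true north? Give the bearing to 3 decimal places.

final bearing 255.664°

The arc subtends δ = 210296/6371000 = 0.033008 rad at the centre.
With φ₁ = -65.396° = -1.141376 rad and θ = 251.65° = 4.392121 rad:
sin φ₂ = sin φ₁ cos δ + cos φ₁ sin δ cos θ = (-0.909207)(0.999455) + (0.416344)(0.033002)(-0.314821) = -0.913038
φ₂ = asin(-0.913038) = -1.150670 rad = -65.929°.
Δλ = atan2( sin θ sin δ cos φ₁ , cos δ − sin φ₁ sin φ₂ ) = atan2(-0.013042, 0.169315) = -0.076874 rad = -4.405°.
λ₂ = 21.416° + -4.405° = 17.011°.
The forward bearing on arrival equals the back-azimuth from the destination plus 180°.
Back-azimuth from P₂ (-65.929°, 17.011°) to P₁ (-65.396°, 21.416°), with Δλ' = λ₁ − λ₂ = 4.405°: atan2( sin Δλ' cos φ₁ , cos φ₂ sin φ₁ − sin φ₂ cos φ₁ cos Δλ' ) = 75.664°.
Final bearing = (75.664° + 180°) mod 360° = 255.664°.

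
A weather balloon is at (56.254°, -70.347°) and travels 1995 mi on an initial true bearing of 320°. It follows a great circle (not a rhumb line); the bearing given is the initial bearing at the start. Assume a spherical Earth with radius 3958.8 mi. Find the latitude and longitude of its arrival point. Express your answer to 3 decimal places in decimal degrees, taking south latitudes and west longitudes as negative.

Angular distance δ = d/R = 1995 / 3958.8 = 0.503941 rad.
With φ₁ = 56.254° = 0.981818 rad and θ = 320° = 5.585054 rad:
Applying the spherical law of cosines for sides, sin φ₂ = sin φ₁ cos δ + cos φ₁ sin δ cos θ = 0.933629, so φ₂ = 69.008°.
Then Δλ = atan2(-0.172425, 0.099366) = -1.047995 rad, from sin θ sin δ cos φ₁ over cos δ − sin φ₁ sin φ₂.
λ₂ = -70.347° + -60.046° = -130.393°.

latitude 69.008°, longitude -130.393°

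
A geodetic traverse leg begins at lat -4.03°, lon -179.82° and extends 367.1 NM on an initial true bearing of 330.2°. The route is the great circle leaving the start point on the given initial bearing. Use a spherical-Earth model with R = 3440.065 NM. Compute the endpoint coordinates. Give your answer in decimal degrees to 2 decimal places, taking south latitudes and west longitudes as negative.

Central angle δ = d/R = 0.106713 rad.
Start latitude φ₁ = -0.070337 rad; initial bearing θ = 5.763077 rad.
sin φ₂ = sin φ₁ cos δ + cos φ₁ sin δ cos θ = (-0.070279)(0.994312) + (0.997527)(0.106511)(0.867765) = 0.022319
φ₂ = asin(0.022319) = 0.022321 rad = 1.28°.
Δλ = atan2( sin θ sin δ cos φ₁ , cos δ − sin φ₁ sin φ₂ ) = atan2(-0.052802, 0.995880) = -0.052971 rad = -3.04°.
λ₂ = -179.82° + -3.04° = -182.86°, normalized to (−180°, 180°] → 177.14°.

latitude 1.28°, longitude 177.14°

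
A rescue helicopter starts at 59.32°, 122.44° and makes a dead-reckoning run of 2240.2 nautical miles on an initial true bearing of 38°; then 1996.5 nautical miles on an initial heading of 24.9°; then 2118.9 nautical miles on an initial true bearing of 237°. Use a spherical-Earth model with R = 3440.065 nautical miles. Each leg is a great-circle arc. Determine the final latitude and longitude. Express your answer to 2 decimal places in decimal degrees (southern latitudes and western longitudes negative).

latitude 44.29°, longitude -66.50°

Apply the spherical direct solution leg by leg, carrying full precision between legs.
Leg 1: from (59.32°, 122.44°), δ = 2240.2/3440.065 = 0.651209 rad, θ = 38° → φ = 68.09°, λ = -146.80°.
Leg 2: from (68.09°, -146.80°), δ = 1996.5/3440.065 = 0.580367 rad, θ = 24.9° → φ = 74.04°, λ = -23.90°.
Leg 3: from (74.04°, -23.90°), δ = 2118.9/3440.065 = 0.615948 rad, θ = 237° → φ = 44.29°, λ = -66.50°.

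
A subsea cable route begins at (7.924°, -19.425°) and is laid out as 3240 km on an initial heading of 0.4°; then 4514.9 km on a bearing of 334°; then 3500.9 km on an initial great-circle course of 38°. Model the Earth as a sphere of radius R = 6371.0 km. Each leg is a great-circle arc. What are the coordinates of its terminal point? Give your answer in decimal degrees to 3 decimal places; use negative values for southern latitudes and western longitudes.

Apply the spherical direct solution leg by leg, carrying full precision between legs.
Leg 1: from (7.924°, -19.425°), δ = 3240/6371 = 0.508554 rad, θ = 0.4° → φ = 37.061°, λ = -19.181°.
Leg 2: from (37.061°, -19.181°), δ = 4514.9/6371 = 0.708664 rad, θ = 334° → φ = 67.571°, λ = -67.578°.
Leg 3: from (67.571°, -67.578°), δ = 3500.9/6371 = 0.549506 rad, θ = 38° → φ = 70.961°, λ = 32.137°.

latitude 70.961°, longitude 32.137°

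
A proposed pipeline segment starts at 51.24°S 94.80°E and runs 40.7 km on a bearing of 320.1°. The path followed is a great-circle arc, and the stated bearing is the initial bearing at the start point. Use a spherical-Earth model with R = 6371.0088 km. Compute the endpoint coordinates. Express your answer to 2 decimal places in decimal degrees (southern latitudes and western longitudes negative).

latitude -50.96°, longitude 94.43°

Central angle δ = d/R = 0.006388 rad.
Converting: φ₁ = -0.894307 rad, θ = 5.586799 rad.
sin φ₂ = sin φ₁ cos δ + cos φ₁ sin δ cos θ = (-0.779775)(0.999980) + (0.626060)(0.006388)(0.767165) = -0.776691
φ₂ = asin(-0.776691) = -0.889395 rad = -50.96°.
Δλ = atan2( sin θ sin δ cos φ₁ , cos δ − sin φ₁ sin φ₂ ) = atan2(-0.002565, 0.394335) = -0.006506 rad = -0.37°.
λ₂ = 94.80° + -0.37° = 94.43°.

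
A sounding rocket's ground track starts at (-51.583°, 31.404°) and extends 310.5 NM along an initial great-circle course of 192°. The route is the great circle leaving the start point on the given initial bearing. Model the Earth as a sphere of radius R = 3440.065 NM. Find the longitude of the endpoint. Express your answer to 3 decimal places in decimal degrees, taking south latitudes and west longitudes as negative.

Central angle δ = d/R = 0.090260 rad.
Converting: φ₁ = -0.900293 rad, θ = 3.351032 rad.
Destination latitude: φ₂ = arcsin( sin φ₁ cos δ + cos φ₁ sin δ cos θ ) = arcsin(-0.835105) = -56.627°.
Then Δλ = atan2(-0.011645, 0.341617) = -0.034075 rad, from sin θ sin δ cos φ₁ over cos δ − sin φ₁ sin φ₂.
Hence λ₂ = 31.404° + -1.952° = 29.452°.

longitude 29.452°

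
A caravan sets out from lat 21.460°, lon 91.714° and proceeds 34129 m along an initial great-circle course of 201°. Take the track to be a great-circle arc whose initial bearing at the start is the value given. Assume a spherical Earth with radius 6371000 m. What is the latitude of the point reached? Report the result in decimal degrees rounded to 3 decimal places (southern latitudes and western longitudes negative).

Angular distance δ = d/R = 34129 / 6371000 = 0.005357 rad.
Start latitude φ₁ = 0.374548 rad; initial bearing θ = 3.508112 rad.
Applying the spherical law of cosines for sides, sin φ₂ = sin φ₁ cos δ + cos φ₁ sin δ cos θ = 0.361192, so φ₂ = 21.173°.
Then Δλ = atan2(-0.001787, 0.867843) = -0.002059 rad, from sin θ sin δ cos φ₁ over cos δ − sin φ₁ sin φ₂.
λ₂ = 91.714° + -0.118° = 91.596°.

latitude 21.173°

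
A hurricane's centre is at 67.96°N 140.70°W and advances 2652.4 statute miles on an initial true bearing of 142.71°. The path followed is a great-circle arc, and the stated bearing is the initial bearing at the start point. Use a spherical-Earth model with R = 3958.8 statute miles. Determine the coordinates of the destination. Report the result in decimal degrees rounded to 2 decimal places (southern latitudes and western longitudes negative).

Angular distance δ = d/R = 2652.4 / 3958.8 = 0.670001 rad.
With φ₁ = 67.96° = 1.186126 rad and θ = 142.71° = 2.490759 rad:
Destination latitude: φ₂ = arcsin( sin φ₁ cos δ + cos φ₁ sin δ cos θ ) = arcsin(0.541149) = 32.76°.
For the longitude increment, Δλ = atan2( sin θ sin δ cos φ₁, cos δ − sin φ₁ sin φ₂ ) = atan2(0.141180, 0.282218) = 26.58°.
λ₂ = λ₁ + Δλ = -114.12°.

latitude 32.76°, longitude -114.12°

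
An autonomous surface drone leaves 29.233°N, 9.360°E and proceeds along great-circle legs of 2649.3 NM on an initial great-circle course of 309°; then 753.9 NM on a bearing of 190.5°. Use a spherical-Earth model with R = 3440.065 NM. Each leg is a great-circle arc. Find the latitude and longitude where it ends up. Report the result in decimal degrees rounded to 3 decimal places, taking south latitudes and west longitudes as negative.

latitude 34.746°, longitude -46.088°

Apply the spherical direct solution leg by leg, carrying full precision between legs.
Leg 1: from (29.233°, 9.360°), δ = 2649.3/3440.065 = 0.770131 rad, θ = 309° → φ = 47.130°, λ = -43.324°.
Leg 2: from (47.130°, -43.324°), δ = 753.9/3440.065 = 0.219153 rad, θ = 190.5° → φ = 34.746°, λ = -46.088°.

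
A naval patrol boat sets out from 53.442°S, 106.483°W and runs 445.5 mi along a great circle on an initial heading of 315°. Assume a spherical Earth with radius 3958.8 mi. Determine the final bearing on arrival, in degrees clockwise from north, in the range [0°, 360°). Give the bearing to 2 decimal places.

final bearing 320.38°

The arc subtends δ = 445.5/3958.8 = 0.112534 rad at the centre.
With φ₁ = -53.442° = -0.932739 rad and θ = 315° = 5.497787 rad:
Destination latitude: φ₂ = arcsin( sin φ₁ cos δ + cos φ₁ sin δ cos θ ) = arcsin(-0.750877) = -48.666°.
Δλ = atan2( sin θ sin δ cos φ₁ , cos δ − sin φ₁ sin φ₂ ) = atan2(-0.047297, 0.390530) = -0.120523 rad = -6.905°.
λ₂ = λ₁ + Δλ = -113.388°.
The forward bearing on arrival equals the back-azimuth from the destination plus 180°.
Back-azimuth from P₂ (-48.67°, -113.39°) to P₁ (-53.44°, -106.48°), with Δλ' = λ₁ − λ₂ = 6.91°: atan2( sin Δλ' cos φ₁ , cos φ₂ sin φ₁ − sin φ₂ cos φ₁ cos Δλ' ) = 140.38°.
Final bearing = (140.38° + 180°) mod 360° = 320.38°.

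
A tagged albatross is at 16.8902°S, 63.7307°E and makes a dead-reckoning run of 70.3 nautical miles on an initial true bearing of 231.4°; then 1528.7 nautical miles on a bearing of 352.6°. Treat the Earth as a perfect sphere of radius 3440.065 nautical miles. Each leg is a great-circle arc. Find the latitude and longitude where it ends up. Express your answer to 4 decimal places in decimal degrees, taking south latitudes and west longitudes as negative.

latitude 7.6454°, longitude 59.5681°

Apply the spherical direct solution leg by leg, carrying full precision between legs.
Leg 1: from (-16.8902°, 63.7307°), δ = 70.3/3440.065 = 0.020436 rad, θ = 231.4° → φ = -17.6184°, λ = 62.7706°.
Leg 2: from (-17.6184°, 62.7706°), δ = 1528.7/3440.065 = 0.444381 rad, θ = 352.6° → φ = 7.6454°, λ = 59.5681°.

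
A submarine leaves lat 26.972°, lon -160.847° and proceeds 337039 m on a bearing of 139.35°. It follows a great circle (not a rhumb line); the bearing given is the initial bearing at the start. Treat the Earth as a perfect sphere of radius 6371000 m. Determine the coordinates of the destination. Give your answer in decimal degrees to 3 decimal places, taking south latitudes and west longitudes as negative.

Central angle δ = d/R = 0.052902 rad.
Converting: φ₁ = 0.470750 rad, θ = 2.432116 rad.
Destination latitude: φ₂ = arcsin( sin φ₁ cos δ + cos φ₁ sin δ cos θ ) = arcsin(0.417166) = 24.656°.
Then Δλ = atan2(0.030699, 0.809393) = 0.037911 rad, from sin θ sin δ cos φ₁ over cos δ − sin φ₁ sin φ₂.
λ₂ = λ₁ + Δλ = -158.675°.

latitude 24.656°, longitude -158.675°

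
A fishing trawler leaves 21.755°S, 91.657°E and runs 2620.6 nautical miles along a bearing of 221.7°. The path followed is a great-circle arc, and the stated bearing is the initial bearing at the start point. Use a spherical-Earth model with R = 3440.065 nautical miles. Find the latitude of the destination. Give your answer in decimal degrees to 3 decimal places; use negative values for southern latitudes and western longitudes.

Central angle δ = d/R = 0.761788 rad.
Start latitude φ₁ = -0.379696 rad; initial bearing θ = 3.869395 rad.
Destination latitude: φ₂ = arcsin( sin φ₁ cos δ + cos φ₁ sin δ cos θ ) = arcsin(-0.746833) = -48.317°.
Δλ = atan2( sin θ sin δ cos φ₁ , cos δ − sin φ₁ sin φ₂ ) = atan2(-0.426451, 0.446798) = -0.762102 rad = -43.665°.
λ₂ = 91.657° + -43.665° = 47.992°.

latitude -48.317°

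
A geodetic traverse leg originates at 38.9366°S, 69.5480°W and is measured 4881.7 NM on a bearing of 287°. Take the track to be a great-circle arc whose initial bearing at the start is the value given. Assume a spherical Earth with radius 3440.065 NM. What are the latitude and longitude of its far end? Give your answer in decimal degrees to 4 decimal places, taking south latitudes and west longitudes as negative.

latitude 7.4591°, longitude -141.9851°

Angular distance δ = d/R = 4881.7 / 3440.065 = 1.419072 rad.
Start latitude φ₁ = -0.679572 rad; initial bearing θ = 5.009095 rad.
Applying the spherical law of cosines for sides, sin φ₂ = sin φ₁ cos δ + cos φ₁ sin δ cos θ = 0.129819, so φ₂ = 7.4591°.
Then Δλ = atan2(-0.735308, 0.232729) = -1.264267 rad, from sin θ sin δ cos φ₁ over cos δ − sin φ₁ sin φ₂.
λ₂ = -69.5480° + -72.4371° = -141.9851°.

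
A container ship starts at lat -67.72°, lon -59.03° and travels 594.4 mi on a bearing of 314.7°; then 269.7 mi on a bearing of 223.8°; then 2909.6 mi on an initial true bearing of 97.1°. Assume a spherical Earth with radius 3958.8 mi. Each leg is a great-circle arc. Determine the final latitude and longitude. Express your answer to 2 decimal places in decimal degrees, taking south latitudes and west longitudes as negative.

latitude -44.58°, longitude -8.72°

Apply the spherical direct solution leg by leg, carrying full precision between legs.
Leg 1: from (-67.72°, -59.03°), δ = 594.4/3958.8 = 0.150147 rad, θ = 314.7° → φ = -61.05°, λ = -71.72°.
Leg 2: from (-61.05°, -71.72°), δ = 269.7/3958.8 = 0.068127 rad, θ = 223.8° → φ = -63.74°, λ = -77.83°.
Leg 3: from (-63.74°, -77.83°), δ = 2909.6/3958.8 = 0.734970 rad, θ = 97.1° → φ = -44.58°, λ = -8.72°.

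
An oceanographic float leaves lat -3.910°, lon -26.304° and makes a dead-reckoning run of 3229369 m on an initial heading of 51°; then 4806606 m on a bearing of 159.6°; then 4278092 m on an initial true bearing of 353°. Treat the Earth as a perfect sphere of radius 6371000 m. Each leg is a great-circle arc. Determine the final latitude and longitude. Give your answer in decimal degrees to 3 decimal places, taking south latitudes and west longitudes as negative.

latitude 11.891°, longitude 7.603°

Apply the spherical direct solution leg by leg, carrying full precision between legs.
Leg 1: from (-3.910°, -26.304°), δ = 3229369/6371000 = 0.506886 rad, θ = 51° → φ = 14.193°, λ = -3.402°.
Leg 2: from (14.193°, -3.402°), δ = 4806606/6371000 = 0.754451 rad, θ = 159.6° → φ = -26.340°, λ = 12.047°.
Leg 3: from (-26.340°, 12.047°), δ = 4278092/6371000 = 0.671495 rad, θ = 353° → φ = 11.891°, λ = 7.603°.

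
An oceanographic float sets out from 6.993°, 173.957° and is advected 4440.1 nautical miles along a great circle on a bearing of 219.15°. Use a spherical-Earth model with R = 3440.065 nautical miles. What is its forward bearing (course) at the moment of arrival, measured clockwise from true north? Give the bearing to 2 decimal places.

The arc subtends δ = 4440.1/3440.065 = 1.290702 rad at the centre.
With φ₁ = 6.993° = 0.122051 rad and θ = 219.15° = 3.824889 rad:
Applying the spherical law of cosines for sides, sin φ₂ = sin φ₁ cos δ + cos φ₁ sin δ cos θ = -0.706073, so φ₂ = -44.916°.
Δλ = atan2( sin θ sin δ cos φ₁ , cos δ − sin φ₁ sin φ₂ ) = atan2(-0.602235, 0.362409) = -1.029074 rad = -58.962°.
λ₂ = λ₁ + Δλ = 114.995°.
The forward bearing on arrival equals the back-azimuth from the destination plus 180°.
Back-azimuth from P₂ (-44.92°, 115.00°) to P₁ (6.99°, 173.96°), with Δλ' = λ₁ − λ₂ = 58.96°: atan2( sin Δλ' cos φ₁ , cos φ₂ sin φ₁ − sin φ₂ cos φ₁ cos Δλ' ) = 62.24°.
Final bearing = (62.24° + 180°) mod 360° = 242.24°.

final bearing 242.24°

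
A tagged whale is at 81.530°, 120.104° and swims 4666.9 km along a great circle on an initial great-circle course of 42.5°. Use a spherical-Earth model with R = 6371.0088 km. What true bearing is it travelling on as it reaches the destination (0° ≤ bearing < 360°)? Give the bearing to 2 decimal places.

final bearing 170.28°

Central angle δ = d/R = 0.732521 rad.
Converting: φ₁ = 1.422967 rad, θ = 0.741765 rad.
sin φ₂ = sin φ₁ cos δ + cos φ₁ sin δ cos θ = (0.989093)(0.743491) + (0.147292)(0.668746)(0.737277) = 0.808004
φ₂ = asin(0.808004) = 0.940756 rad = 53.901°.
Then Δλ = atan2(0.066546, -0.055700) = 2.267706 rad, from sin θ sin δ cos φ₁ over cos δ − sin φ₁ sin φ₂.
λ₂ = 120.104° + 129.930° = 250.034°, normalized to (−180°, 180°] → -109.966°.
The forward bearing on arrival equals the back-azimuth from the destination plus 180°.
Back-azimuth from P₂ (53.90°, -109.97°) to P₁ (81.53°, 120.10°), with Δλ' = λ₁ − λ₂ = 230.07°: atan2( sin Δλ' cos φ₁ , cos φ₂ sin φ₁ − sin φ₂ cos φ₁ cos Δλ' ) = 350.28°.
Final bearing = (350.28° + 180°) mod 360° = 170.28°.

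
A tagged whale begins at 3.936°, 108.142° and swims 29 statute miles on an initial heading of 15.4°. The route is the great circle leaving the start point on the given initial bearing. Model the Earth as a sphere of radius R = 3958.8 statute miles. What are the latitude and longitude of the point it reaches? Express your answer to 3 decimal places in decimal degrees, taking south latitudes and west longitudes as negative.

latitude 4.341°, longitude 108.254°

Central angle δ = d/R = 0.007325 rad.
Converting: φ₁ = 0.068696 rad, θ = 0.268781 rad.
Destination latitude: φ₂ = arcsin( sin φ₁ cos δ + cos φ₁ sin δ cos θ ) = arcsin(0.075686) = 4.341°.
Δλ = atan2( sin θ sin δ cos φ₁ , cos δ − sin φ₁ sin φ₂ ) = atan2(0.001941, 0.994778) = 0.001951 rad = 0.112°.
Hence λ₂ = 108.142° + 0.112° = 108.254°.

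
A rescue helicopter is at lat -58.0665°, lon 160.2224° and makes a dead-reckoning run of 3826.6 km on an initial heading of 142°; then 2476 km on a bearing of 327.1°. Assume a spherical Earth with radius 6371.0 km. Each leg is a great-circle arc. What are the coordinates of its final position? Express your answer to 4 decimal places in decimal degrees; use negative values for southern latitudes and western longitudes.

Apply the spherical direct solution leg by leg, carrying full precision between legs.
Leg 1: from (-58.0665°, 160.2224°), δ = 3826.6/6371 = 0.600628 rad, θ = 142° → φ = -69.3404°, λ = -119.3065°.
Leg 2: from (-69.3404°, -119.3065°), δ = 2476/6371 = 0.388636 rad, θ = 327.1° → φ = -48.9089°, λ = -137.5559°.

latitude -48.9089°, longitude -137.5559°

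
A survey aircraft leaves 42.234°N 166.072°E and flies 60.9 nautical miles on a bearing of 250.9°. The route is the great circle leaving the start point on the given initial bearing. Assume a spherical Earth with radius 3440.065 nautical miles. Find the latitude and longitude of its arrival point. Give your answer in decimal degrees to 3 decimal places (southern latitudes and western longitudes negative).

latitude 41.895°, longitude 164.784°

Central angle δ = d/R = 0.017703 rad.
Start latitude φ₁ = 0.737122 rad; initial bearing θ = 4.379031 rad.
sin φ₂ = sin φ₁ cos δ + cos φ₁ sin δ cos θ = (0.672160)(0.999843) + (0.740406)(0.017702)(-0.327218) = 0.667766
φ₂ = asin(0.667766) = 0.731203 rad = 41.895°.
Then Δλ = atan2(-0.012385, 0.550998) = -0.022474 rad, from sin θ sin δ cos φ₁ over cos δ − sin φ₁ sin φ₂.
λ₂ = 166.072° + -1.288° = 164.784°.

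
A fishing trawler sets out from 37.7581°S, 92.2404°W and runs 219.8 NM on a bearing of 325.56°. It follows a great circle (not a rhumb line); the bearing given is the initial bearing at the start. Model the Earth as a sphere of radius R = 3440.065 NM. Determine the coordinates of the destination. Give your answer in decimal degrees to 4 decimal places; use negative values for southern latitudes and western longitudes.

latitude -34.7117°, longitude -94.7581°

The arc subtends δ = 219.8/3440.065 = 0.063894 rad at the centre.
Converting: φ₁ = -0.659003 rad, θ = 5.682094 rad.
Destination latitude: φ₂ = arcsin( sin φ₁ cos δ + cos φ₁ sin δ cos θ ) = arcsin(-0.569447) = -34.7117°.
For the longitude increment, Δλ = atan2( sin θ sin δ cos φ₁, cos δ − sin φ₁ sin φ₂ ) = atan2(-0.028549, 0.649270) = -2.5177°.
Hence λ₂ = -92.2404° + -2.5177° = -94.7581°.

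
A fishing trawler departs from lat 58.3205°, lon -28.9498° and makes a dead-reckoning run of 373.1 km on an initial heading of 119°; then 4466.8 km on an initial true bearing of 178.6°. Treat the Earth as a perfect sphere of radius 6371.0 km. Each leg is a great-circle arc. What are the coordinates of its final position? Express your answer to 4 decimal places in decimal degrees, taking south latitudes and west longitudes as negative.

Apply the spherical direct solution leg by leg, carrying full precision between legs.
Leg 1: from (58.3205°, -28.9498°), δ = 373.1/6371 = 0.058562 rad, θ = 119° → φ = 56.5782°, λ = -23.6171°.
Leg 2: from (56.5782°, -23.6171°), δ = 4466.8/6371 = 0.701114 rad, θ = 178.6° → φ = 16.4136°, λ = -22.6757°.

latitude 16.4136°, longitude -22.6757°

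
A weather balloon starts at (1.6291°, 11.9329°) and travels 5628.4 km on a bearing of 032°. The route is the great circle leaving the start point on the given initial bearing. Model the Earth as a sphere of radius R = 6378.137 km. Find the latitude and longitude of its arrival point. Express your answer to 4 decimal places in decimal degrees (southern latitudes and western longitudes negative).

Angular distance δ = d/R = 5628.4 / 6378.137 = 0.882452 rad.
With φ₁ = 1.6291° = 0.028433 rad and θ = 32° = 0.558505 rad:
sin φ₂ = sin φ₁ cos δ + cos φ₁ sin δ cos θ = (0.028429)(0.635259) + (0.999596)(0.772299)(0.848048) = 0.672742
φ₂ = asin(0.672742) = 0.737908 rad = 42.2790°.
Δλ = atan2( sin θ sin δ cos φ₁ , cos δ − sin φ₁ sin φ₂ ) = atan2(0.409091, 0.616134) = 0.586129 rad = 33.5827°.
λ₂ = 11.9329° + 33.5827° = 45.5156°.

latitude 42.2790°, longitude 45.5156°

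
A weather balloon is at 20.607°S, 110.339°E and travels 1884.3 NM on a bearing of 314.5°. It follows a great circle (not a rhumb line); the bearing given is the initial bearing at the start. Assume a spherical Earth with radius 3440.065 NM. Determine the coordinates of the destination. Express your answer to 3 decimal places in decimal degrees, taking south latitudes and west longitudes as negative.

latitude 2.361°, longitude 88.515°

The arc subtends δ = 1884.3/3440.065 = 0.547751 rad at the centre.
With φ₁ = -20.607° = -0.359660 rad and θ = 314.5° = 5.489060 rad:
sin φ₂ = sin φ₁ cos δ + cos φ₁ sin δ cos θ = (-0.351956)(0.853698) + (0.936017)(0.520769)(0.700909) = 0.041193
φ₂ = asin(0.041193) = 0.041205 rad = 2.361°.
Then Δλ = atan2(-0.347673, 0.868196) = -0.380898 rad, from sin θ sin δ cos φ₁ over cos δ − sin φ₁ sin φ₂.
λ₂ = λ₁ + Δλ = 88.515°.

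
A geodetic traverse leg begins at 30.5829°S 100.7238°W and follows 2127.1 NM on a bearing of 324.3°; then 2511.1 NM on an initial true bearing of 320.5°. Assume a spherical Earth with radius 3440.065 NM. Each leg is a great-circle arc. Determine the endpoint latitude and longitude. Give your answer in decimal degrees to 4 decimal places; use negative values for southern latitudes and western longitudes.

Apply the spherical direct solution leg by leg, carrying full precision between legs.
Leg 1: from (-30.5829°, -100.7238°), δ = 2127.1/3440.065 = 0.618331 rad, θ = 324.3° → φ = -0.5340°, λ = -120.4959°.
Leg 2: from (-0.5340°, -120.4959°), δ = 2511.1/3440.065 = 0.729957 rad, θ = 320.5° → φ = 30.5028°, λ = -149.9873°.

latitude 30.5028°, longitude -149.9873°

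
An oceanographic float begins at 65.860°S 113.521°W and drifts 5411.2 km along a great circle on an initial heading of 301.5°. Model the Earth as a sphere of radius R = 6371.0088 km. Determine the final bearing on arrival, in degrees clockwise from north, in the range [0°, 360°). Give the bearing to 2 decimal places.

final bearing 337.12°

Central angle δ = d/R = 0.849347 rad.
With φ₁ = -65.860° = -1.149474 rad and θ = 301.5° = 5.262168 rad:
sin φ₂ = sin φ₁ cos δ + cos φ₁ sin δ cos θ = (-0.912549)(0.660473) + (0.408968)(0.750850)(0.522499) = -0.442269
φ₂ = asin(-0.442269) = -0.458127 rad = -26.249°.
Then Δλ = atan2(-0.261823, 0.256881) = -0.794925 rad, from sin θ sin δ cos φ₁ over cos δ − sin φ₁ sin φ₂.
λ₂ = λ₁ + Δλ = -159.067°.
The forward bearing on arrival equals the back-azimuth from the destination plus 180°.
Back-azimuth from P₂ (-26.25°, -159.07°) to P₁ (-65.86°, -113.52°), with Δλ' = λ₁ − λ₂ = 45.55°: atan2( sin Δλ' cos φ₁ , cos φ₂ sin φ₁ − sin φ₂ cos φ₁ cos Δλ' ) = 157.12°.
Final bearing = (157.12° + 180°) mod 360° = 337.12°.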